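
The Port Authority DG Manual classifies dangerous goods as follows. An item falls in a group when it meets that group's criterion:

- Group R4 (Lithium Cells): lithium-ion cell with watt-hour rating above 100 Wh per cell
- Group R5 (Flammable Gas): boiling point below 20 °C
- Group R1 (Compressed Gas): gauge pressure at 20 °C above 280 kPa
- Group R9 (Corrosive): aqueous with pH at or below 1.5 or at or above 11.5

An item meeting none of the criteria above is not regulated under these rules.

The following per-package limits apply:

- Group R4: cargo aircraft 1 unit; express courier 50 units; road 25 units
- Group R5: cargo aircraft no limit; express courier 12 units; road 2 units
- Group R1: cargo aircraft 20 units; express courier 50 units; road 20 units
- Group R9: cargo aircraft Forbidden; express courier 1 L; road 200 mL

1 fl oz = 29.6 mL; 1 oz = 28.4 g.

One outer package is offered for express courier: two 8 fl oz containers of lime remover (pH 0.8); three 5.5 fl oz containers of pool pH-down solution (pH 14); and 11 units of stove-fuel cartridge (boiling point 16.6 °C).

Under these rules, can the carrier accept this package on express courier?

The lime remover has pH 0.8, which is ≤ 1.5, so it is Group R9 (Corrosive).
Pool pH-down solution: pH 14 ≥ 11.5 → Group R9 (Corrosive).
Boiling point 16.6 °C meets the Group R5 criterion (Flammable Gas), so the stove-fuel cartridge is Group R5.
Group R9 net quantity: (two 8 fl oz containers = 473.6 mL) + (three 5.5 fl oz containers = 488.4 mL) = 962 mL.
That is within the Group R9 express courier limit of 1 L.
Group R5 quantity: 11 units.
11 units is within the express courier limit of 12 units for Group R5.
Every hazard group is within its express courier limit and no segregation rule is violated.

Yes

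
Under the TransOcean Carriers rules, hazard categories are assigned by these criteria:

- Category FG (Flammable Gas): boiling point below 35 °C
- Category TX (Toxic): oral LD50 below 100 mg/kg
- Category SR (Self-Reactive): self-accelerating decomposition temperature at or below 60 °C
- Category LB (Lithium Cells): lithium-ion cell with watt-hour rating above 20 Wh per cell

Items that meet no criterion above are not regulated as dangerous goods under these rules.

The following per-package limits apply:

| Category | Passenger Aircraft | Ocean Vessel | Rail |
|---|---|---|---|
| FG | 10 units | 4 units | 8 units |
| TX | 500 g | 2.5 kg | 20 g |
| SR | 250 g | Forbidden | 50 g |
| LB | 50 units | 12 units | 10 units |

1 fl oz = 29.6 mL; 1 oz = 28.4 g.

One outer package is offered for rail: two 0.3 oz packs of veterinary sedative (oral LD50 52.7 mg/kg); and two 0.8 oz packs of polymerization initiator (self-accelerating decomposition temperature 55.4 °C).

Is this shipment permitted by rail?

Yes

The veterinary sedative has oral LD50 52.7 mg/kg, which is < 100 mg/kg, so it is Category TX (Toxic).
Self-accelerating decomposition temperature 55.4 °C meets the Category SR criterion (Self-Reactive), so the polymerization initiator is Category SR.
Category SR quantity: two 0.8 oz packs = 45.44 g.
That is within the Category SR rail limit of 50 g.
Category TX quantity: two 0.3 oz packs = 17.04 g.
17.04 g is within the rail limit of 20 g for Category TX.
Every hazard category is within its rail limit and no segregation rule is violated.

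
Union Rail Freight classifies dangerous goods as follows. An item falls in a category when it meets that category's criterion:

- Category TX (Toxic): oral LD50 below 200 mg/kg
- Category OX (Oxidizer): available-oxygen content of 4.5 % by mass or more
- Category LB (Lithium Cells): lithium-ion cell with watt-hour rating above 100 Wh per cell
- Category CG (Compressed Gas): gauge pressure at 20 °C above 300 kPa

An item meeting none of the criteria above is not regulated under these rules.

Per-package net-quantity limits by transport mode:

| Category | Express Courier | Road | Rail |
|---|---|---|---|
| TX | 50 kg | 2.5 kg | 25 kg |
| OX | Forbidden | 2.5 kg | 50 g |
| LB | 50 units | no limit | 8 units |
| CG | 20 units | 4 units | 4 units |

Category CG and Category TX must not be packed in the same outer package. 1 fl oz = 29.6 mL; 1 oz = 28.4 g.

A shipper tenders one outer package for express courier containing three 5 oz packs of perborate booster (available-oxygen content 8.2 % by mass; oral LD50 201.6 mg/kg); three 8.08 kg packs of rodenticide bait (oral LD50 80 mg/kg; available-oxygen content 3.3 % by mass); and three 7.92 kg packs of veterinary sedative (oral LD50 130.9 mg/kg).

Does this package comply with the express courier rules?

No

Available-oxygen content 8.2 % by mass meets the Category OX criterion (Oxidizer), so the perborate booster is Category OX.
Oral LD50 80 mg/kg meets the Category TX criterion (Toxic), so the rodenticide bait is Category TX.
Oral LD50 130.9 mg/kg meets the Category TX criterion (Toxic), so the veterinary sedative is Category TX.
Category TX net quantity: (three 8.08 kg packs = 24.24 kg) + (three 7.92 kg packs = 23.76 kg) = 48 kg.
That is within the Category TX express courier limit of 50 kg.
Category OX quantity: three 5 oz packs = 426 g.
By express courier, Category OX is Forbidden regardless of quantity.
The segregation rule (Category CG with Category TX) does not apply to Category TX with Category OX.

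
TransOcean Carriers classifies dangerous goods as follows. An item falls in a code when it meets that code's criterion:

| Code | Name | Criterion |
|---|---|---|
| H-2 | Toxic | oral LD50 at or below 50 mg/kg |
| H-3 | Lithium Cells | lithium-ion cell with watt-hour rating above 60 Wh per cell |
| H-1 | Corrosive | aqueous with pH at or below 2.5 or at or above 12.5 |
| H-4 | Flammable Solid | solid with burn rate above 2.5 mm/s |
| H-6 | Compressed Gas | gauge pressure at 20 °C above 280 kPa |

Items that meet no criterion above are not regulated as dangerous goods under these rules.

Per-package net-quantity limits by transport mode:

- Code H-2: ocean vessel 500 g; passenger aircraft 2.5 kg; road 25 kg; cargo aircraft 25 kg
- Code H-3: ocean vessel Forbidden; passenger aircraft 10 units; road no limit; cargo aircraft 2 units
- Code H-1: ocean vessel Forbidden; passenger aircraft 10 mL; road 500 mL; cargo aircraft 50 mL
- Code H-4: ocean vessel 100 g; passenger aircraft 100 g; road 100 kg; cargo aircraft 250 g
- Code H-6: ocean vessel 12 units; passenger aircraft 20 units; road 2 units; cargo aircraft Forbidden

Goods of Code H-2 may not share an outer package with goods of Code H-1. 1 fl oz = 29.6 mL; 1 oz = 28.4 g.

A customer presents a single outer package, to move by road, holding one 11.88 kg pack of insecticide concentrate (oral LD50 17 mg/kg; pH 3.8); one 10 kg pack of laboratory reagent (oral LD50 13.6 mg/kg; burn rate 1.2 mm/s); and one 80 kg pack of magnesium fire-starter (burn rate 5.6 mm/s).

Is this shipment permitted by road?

With oral LD50 17 mg/kg (≤ 50 mg/kg), the insecticide concentrate falls in Code H-2.
With oral LD50 13.6 mg/kg (≤ 50 mg/kg), the laboratory reagent falls in Code H-2.
The magnesium fire-starter has burn rate 5.6 mm/s, which is > 2.5 mm/s, so it is Code H-4 (Flammable Solid).
Total Code H-2: 11.88 kg + 10 kg = 21.88 kg.
21.88 kg is within the road limit of 25 kg for Code H-2.
Code H-4 quantity: 80 kg.
That is within the Code H-4 road limit of 100 kg.
The segregation rule (Code H-2 with Code H-1) does not apply to Code H-2 with Code H-4.
Every hazard code is within its road limit and no segregation rule is violated.

Yes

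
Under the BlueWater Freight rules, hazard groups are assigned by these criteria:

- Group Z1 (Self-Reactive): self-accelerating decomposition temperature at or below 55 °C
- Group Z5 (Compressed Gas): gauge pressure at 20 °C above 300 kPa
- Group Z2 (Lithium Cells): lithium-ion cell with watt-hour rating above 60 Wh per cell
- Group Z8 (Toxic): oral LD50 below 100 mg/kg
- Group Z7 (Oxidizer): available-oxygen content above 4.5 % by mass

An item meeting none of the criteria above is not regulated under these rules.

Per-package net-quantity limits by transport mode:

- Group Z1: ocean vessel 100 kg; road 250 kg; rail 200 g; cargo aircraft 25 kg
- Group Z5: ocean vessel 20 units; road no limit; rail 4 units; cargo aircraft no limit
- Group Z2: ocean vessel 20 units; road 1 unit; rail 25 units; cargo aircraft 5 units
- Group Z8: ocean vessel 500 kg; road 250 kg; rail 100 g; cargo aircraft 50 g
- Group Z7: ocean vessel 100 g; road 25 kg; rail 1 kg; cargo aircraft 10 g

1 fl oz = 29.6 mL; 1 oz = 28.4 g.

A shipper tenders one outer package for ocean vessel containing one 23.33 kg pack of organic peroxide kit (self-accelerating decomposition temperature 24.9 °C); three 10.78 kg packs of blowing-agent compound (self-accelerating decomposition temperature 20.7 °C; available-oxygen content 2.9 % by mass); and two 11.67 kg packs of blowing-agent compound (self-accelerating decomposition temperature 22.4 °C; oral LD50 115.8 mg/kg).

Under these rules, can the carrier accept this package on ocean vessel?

Yes

Self-accelerating decomposition temperature 24.9 °C meets the Group Z1 criterion (Self-Reactive), so the organic peroxide kit is Group Z1.
Blowing-agent compound: self-accelerating decomposition temperature 20.7 °C ≤ 55 °C → Group Z1 (Self-Reactive).
With self-accelerating decomposition temperature 22.4 °C (≤ 55 °C), the blowing-agent compound falls in Group Z1.
Group Z1 net quantity: 23.33 kg + (three 10.78 kg packs = 32.34 kg) + (two 11.67 kg packs = 23.34 kg) = 79.01 kg.
79.01 kg ≤ 100 kg (ocean vessel limit, Group Z1) — within limit.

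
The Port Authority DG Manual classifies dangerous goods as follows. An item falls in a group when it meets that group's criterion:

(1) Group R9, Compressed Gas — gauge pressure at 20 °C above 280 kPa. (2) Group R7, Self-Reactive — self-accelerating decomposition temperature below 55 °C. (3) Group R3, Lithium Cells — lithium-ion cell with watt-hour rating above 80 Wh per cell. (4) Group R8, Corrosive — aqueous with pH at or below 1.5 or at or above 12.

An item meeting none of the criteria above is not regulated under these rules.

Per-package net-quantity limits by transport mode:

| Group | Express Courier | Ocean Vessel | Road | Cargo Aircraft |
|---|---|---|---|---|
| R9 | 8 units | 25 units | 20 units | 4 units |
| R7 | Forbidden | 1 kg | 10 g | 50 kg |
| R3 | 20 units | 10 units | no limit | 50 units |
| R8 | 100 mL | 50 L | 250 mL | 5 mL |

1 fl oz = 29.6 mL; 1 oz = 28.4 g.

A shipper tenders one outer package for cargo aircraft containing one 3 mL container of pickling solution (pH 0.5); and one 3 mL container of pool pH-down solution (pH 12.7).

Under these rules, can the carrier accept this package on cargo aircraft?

pH 0.5 meets the Group R8 criterion (Corrosive), so the pickling solution is Group R8.
The pool pH-down solution has pH 12.7, which is ≥ 12, so it is Group R8 (Corrosive).
Group R8 net quantity: 3 mL + 3 mL = 6 mL.
6 mL > 5 mL (cargo aircraft limit, Group R8) — over the limit.

No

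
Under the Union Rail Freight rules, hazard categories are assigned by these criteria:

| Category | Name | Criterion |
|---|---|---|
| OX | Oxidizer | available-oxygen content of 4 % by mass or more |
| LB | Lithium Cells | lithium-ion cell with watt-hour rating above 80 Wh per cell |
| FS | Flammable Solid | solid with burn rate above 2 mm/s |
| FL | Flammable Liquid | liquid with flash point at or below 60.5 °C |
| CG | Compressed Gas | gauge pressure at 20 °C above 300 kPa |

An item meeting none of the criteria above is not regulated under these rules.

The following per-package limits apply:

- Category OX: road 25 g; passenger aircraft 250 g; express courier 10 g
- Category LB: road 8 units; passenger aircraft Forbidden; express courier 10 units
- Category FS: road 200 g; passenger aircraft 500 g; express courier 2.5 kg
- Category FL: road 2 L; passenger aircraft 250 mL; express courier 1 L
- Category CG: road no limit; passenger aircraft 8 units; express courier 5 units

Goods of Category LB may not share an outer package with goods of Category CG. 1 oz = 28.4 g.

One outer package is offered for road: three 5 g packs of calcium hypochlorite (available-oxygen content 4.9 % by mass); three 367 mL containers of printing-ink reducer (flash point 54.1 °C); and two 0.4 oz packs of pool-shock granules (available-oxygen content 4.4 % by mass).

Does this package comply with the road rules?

No

Calcium hypochlorite: available-oxygen content 4.9 % by mass ≥ 4 % by mass → Category OX (Oxidizer).
The printing-ink reducer has flash point 54.1 °C, which is ≤ 60.5 °C, so it is Category FL (Flammable Liquid).
The pool-shock granules have available-oxygen content 4.4 % by mass, which is ≥ 4 % by mass, so they are Category OX (Oxidizer).
Total Category OX: (three 5 g packs = 15 g) + (two 0.4 oz packs = 22.72 g) = 37.72 g.
37.72 g > 25 g (road limit, Category OX) — over the limit.
Category FL quantity: three 367 mL containers = 1.101 L.
1.101 L ≤ 2 L (road limit, Category FL) — within limit.
The segregation rule (Category LB with Category CG) does not apply to Category OX with Category FL.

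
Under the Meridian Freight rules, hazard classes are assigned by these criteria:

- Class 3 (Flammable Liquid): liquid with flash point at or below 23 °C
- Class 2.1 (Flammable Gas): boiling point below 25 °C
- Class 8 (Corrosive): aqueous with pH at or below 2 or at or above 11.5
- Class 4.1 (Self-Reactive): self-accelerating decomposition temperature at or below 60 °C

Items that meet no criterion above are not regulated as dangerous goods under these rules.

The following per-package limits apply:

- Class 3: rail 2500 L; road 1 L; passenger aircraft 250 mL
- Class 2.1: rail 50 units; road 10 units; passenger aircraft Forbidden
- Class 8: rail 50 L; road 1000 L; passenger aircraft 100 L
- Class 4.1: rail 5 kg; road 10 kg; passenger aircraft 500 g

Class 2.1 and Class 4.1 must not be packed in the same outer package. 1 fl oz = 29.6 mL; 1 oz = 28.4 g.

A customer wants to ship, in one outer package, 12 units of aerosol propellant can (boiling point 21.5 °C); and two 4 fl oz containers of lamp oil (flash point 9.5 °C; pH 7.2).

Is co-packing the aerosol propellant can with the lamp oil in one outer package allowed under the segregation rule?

Boiling point 21.5 °C meets the Class 2.1 criterion (Flammable Gas), so the aerosol propellant can is Class 2.1.
With flash point 9.5 °C (≤ 23 °C), the lamp oil falls in Class 3.
No segregation rule bars Class 2.1 with Class 3.

Yes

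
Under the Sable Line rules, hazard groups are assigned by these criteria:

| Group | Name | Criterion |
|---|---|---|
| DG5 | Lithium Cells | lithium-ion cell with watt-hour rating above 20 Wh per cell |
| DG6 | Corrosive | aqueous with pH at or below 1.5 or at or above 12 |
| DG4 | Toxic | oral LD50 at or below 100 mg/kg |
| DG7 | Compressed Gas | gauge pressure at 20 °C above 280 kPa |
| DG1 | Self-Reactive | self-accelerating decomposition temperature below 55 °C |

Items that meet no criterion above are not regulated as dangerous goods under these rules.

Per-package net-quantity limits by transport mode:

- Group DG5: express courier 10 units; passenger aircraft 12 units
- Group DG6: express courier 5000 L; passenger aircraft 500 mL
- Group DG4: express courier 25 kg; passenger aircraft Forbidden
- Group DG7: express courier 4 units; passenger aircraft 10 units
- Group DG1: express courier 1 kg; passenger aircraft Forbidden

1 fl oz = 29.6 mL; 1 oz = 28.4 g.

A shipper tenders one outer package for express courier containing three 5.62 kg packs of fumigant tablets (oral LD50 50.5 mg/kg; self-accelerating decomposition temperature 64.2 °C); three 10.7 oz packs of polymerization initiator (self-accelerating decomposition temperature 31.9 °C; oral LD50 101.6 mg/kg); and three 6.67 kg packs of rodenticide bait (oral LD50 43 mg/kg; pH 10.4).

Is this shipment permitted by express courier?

Oral LD50 50.5 mg/kg meets the Group DG4 criterion (Toxic), so the fumigant tablets are Group DG4.
With self-accelerating decomposition temperature 31.9 °C (< 55 °C), the polymerization initiator falls in Group DG1.
Oral LD50 43 mg/kg meets the Group DG4 criterion (Toxic), so the rodenticide bait is Group DG4.
Total Group DG4: (three 5.62 kg packs = 16.86 kg) + (three 6.67 kg packs = 20.01 kg) = 36.87 kg.
36.87 kg exceeds the express courier limit of 25 kg for Group DG4.
Group DG1 quantity: three 10.7 oz packs = 911.64 g.
That is within the Group DG1 express courier limit of 1 kg.

No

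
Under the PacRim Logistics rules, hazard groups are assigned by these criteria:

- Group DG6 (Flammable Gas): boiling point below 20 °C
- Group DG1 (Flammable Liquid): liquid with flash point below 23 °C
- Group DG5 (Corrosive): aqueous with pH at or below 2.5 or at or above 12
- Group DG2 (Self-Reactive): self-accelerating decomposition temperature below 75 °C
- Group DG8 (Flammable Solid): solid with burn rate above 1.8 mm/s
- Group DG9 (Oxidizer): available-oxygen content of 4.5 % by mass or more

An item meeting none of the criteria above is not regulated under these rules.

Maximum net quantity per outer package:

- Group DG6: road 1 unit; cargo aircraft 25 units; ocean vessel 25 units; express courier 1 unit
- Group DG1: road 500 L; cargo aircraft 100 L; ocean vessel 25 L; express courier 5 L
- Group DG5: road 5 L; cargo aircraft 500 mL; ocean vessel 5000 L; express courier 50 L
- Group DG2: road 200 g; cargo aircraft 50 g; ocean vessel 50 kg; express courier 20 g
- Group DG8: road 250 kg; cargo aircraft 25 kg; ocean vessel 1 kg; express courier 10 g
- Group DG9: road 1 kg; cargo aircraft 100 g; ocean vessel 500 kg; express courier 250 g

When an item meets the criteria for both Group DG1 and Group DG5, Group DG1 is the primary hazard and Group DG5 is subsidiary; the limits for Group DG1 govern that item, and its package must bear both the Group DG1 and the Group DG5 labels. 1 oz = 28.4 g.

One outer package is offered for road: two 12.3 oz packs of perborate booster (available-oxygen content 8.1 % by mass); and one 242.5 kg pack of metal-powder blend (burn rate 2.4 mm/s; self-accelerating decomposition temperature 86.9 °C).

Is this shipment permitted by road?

Yes

Perborate booster: available-oxygen content 8.1 % by mass ≥ 4.5 % by mass → Group DG9 (Oxidizer).
Burn rate 2.4 mm/s meets the Group DG8 criterion (Flammable Solid), so the metal-powder blend is Group DG8.
Group DG9 quantity: two 12.3 oz packs = 698.64 g.
698.64 g is within the road limit of 1 kg for Group DG9.
Group DG8 quantity: 242.5 kg.
242.5 kg is within the road limit of 250 kg for Group DG8.
Every hazard group is within its road limit and no segregation rule is violated.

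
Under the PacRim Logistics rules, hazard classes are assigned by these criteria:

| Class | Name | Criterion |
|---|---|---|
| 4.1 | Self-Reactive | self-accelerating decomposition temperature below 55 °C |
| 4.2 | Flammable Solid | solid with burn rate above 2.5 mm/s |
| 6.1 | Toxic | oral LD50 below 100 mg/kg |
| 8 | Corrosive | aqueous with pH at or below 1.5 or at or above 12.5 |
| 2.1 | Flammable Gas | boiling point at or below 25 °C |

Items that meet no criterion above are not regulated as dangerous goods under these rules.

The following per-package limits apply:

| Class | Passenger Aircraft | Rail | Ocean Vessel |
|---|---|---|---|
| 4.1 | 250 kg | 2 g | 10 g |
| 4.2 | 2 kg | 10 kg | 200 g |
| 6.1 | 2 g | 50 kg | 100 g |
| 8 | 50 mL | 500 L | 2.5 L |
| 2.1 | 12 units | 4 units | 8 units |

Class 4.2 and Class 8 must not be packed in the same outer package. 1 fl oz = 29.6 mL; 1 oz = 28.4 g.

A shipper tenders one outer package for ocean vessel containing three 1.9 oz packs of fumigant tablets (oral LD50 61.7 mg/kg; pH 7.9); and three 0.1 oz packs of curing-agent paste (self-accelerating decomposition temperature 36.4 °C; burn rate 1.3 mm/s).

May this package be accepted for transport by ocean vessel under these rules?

Fumigant tablets: oral LD50 61.7 mg/kg < 100 mg/kg → Class 6.1 (Toxic).
Curing-agent paste: self-accelerating decomposition temperature 36.4 °C < 55 °C → Class 4.1 (Self-Reactive).
Class 4.1 quantity: three 0.1 oz packs = 8.52 g.
That is within the Class 4.1 ocean vessel limit of 10 g.
Class 6.1 quantity: three 1.9 oz packs = 161.88 g.
161.88 g > 100 g (ocean vessel limit, Class 6.1) — over the limit.
The segregation rule (Class 4.2 with Class 8) does not apply to Class 4.1 with Class 6.1.

No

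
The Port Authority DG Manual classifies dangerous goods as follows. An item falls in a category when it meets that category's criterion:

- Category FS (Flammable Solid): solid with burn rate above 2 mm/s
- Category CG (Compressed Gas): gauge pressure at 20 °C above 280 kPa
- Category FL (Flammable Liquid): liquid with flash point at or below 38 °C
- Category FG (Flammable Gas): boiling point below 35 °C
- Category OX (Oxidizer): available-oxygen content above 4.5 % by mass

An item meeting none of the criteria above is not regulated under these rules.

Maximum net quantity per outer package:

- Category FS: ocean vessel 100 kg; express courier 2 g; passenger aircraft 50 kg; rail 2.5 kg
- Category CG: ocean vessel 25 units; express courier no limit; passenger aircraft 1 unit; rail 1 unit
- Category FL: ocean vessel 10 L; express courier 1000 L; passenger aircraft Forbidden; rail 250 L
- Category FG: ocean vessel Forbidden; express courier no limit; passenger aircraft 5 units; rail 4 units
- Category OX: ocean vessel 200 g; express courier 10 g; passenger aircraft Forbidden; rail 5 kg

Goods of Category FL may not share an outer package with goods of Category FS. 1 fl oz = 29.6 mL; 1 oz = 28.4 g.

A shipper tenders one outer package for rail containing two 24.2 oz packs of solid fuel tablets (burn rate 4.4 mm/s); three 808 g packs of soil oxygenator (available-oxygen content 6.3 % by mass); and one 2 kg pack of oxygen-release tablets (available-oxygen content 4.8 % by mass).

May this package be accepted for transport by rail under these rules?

With burn rate 4.4 mm/s (> 2 mm/s), the solid fuel tablets fall in Category FS.
Available-oxygen content 6.3 % by mass meets the Category OX criterion (Oxidizer), so the soil oxygenator is Category OX.
Available-oxygen content 4.8 % by mass meets the Category OX criterion (Oxidizer), so the oxygen-release tablets are Category OX.
Category OX net quantity: (three 808 g packs = 2.424 kg) + 2 kg = 4.424 kg.
4.424 kg ≤ 5 kg (rail limit, Category OX) — within limit.
Category FS quantity: two 24.2 oz packs = 1374.56 g.
1374.56 g is within the rail limit of 2.5 kg for Category FS.
The segregation rule (Category FL with Category FS) does not apply to Category OX with Category FS.
Every hazard category is within its rail limit and no segregation rule is violated.

Yes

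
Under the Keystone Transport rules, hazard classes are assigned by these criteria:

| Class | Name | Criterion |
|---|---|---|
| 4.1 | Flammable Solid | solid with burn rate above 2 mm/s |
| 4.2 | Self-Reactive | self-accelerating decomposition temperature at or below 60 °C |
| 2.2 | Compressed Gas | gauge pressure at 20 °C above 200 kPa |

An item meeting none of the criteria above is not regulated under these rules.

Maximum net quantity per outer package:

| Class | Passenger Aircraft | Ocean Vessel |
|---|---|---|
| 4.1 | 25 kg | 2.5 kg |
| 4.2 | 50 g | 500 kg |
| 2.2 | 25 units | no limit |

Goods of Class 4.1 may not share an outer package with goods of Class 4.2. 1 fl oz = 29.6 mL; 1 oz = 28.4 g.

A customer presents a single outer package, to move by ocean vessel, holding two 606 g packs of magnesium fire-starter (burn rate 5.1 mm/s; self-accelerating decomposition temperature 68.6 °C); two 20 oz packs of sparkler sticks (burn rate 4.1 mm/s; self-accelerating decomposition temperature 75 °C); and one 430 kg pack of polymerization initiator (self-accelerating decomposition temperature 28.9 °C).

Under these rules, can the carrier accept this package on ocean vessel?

Magnesium fire-starter: burn rate 5.1 mm/s > 2 mm/s → Class 4.1 (Flammable Solid).
The sparkler sticks have burn rate 4.1 mm/s, which is > 2 mm/s, so they are Class 4.1 (Flammable Solid).
Self-accelerating decomposition temperature 28.9 °C meets the Class 4.2 criterion (Self-Reactive), so the polymerization initiator is Class 4.2.
Total Class 4.1: (two 606 g packs = 1.212 kg) + (two 20 oz packs = 1.136 kg) = 2.348 kg.
That is within the Class 4.1 ocean vessel limit of 2.5 kg.
Class 4.2 quantity: 430 kg.
430 kg ≤ 500 kg (ocean vessel limit, Class 4.2) — within limit.
Class 4.1 and Class 4.2 may not share an outer package.

No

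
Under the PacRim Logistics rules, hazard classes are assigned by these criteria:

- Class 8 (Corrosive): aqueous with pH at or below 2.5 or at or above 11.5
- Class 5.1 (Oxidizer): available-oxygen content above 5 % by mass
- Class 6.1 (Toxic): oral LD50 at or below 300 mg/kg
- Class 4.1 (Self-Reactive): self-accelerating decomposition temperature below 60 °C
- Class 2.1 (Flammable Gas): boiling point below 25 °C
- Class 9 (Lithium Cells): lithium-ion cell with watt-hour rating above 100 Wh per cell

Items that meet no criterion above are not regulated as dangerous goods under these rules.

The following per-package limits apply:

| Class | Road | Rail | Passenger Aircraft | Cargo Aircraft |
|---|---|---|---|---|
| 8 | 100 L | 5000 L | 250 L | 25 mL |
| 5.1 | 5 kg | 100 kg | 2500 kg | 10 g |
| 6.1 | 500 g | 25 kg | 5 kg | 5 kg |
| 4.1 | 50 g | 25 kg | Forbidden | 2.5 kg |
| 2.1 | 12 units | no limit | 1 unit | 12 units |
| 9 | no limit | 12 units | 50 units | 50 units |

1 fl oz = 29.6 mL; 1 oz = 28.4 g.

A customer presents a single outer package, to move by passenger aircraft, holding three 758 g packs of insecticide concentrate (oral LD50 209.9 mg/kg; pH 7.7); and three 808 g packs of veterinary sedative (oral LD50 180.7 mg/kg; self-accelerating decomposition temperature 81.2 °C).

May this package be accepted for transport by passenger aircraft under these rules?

The insecticide concentrate has oral LD50 209.9 mg/kg, which is ≤ 300 mg/kg, so it is Class 6.1 (Toxic).
With oral LD50 180.7 mg/kg (≤ 300 mg/kg), the veterinary sedative falls in Class 6.1.
Class 6.1 net quantity: (three 758 g packs = 2.274 kg) + (three 808 g packs = 2.424 kg) = 4.698 kg.
4.698 kg is within the passenger aircraft limit of 5 kg for Class 6.1.

Yes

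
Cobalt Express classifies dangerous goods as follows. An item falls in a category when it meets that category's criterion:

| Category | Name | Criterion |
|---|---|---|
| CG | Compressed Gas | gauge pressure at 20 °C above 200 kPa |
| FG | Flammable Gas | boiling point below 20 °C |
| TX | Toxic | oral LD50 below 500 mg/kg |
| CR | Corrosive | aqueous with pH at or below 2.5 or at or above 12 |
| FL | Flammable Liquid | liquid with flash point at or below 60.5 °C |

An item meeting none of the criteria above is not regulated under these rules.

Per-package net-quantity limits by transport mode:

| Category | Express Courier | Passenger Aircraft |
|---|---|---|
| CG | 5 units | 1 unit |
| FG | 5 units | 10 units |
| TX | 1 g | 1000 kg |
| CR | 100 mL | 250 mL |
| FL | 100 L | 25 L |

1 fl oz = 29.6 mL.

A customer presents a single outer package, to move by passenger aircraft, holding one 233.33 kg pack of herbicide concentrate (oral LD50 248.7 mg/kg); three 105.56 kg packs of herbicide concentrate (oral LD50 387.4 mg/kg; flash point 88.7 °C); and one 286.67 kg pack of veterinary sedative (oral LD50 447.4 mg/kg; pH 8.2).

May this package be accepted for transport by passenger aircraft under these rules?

With oral LD50 248.7 mg/kg (< 500 mg/kg), the herbicide concentrate falls in Category TX.
With oral LD50 387.4 mg/kg (< 500 mg/kg), the herbicide concentrate falls in Category TX.
Veterinary sedative: oral LD50 447.4 mg/kg < 500 mg/kg → Category TX (Toxic).
Total Category TX: 233.33 kg + (three 105.56 kg packs = 316.68 kg) + 286.67 kg = 836.68 kg.
836.68 kg is within the passenger aircraft limit of 1000 kg for Category TX.

Yes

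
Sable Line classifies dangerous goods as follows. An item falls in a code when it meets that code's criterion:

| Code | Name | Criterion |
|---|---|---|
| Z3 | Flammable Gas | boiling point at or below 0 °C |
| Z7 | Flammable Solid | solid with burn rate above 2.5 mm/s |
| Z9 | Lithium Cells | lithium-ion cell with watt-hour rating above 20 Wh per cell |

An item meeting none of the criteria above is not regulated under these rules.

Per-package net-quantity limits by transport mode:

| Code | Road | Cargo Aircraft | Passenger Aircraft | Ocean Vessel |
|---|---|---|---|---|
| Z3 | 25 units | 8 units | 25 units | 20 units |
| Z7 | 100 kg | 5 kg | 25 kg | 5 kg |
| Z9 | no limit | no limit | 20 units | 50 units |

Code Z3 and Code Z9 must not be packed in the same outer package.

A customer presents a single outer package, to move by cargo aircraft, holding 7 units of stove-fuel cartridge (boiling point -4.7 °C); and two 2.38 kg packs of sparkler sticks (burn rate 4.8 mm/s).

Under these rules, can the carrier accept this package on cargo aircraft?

Yes

The stove-fuel cartridge has boiling point -4.7 °C, which is ≤ 0 °C, so it is Code Z3 (Flammable Gas).
The sparkler sticks have burn rate 4.8 mm/s, which is > 2.5 mm/s, so they are Code Z7 (Flammable Solid).
Code Z3 quantity: 7 units.
That is within the Code Z3 cargo aircraft limit of 8 units.
Code Z7 quantity: two 2.38 kg packs = 4.76 kg.
4.76 kg ≤ 5 kg (cargo aircraft limit, Code Z7) — within limit.
The segregation rule (Code Z3 with Code Z9) does not apply to Code Z3 with Code Z7.
Every hazard code is within its cargo aircraft limit and no segregation rule is violated.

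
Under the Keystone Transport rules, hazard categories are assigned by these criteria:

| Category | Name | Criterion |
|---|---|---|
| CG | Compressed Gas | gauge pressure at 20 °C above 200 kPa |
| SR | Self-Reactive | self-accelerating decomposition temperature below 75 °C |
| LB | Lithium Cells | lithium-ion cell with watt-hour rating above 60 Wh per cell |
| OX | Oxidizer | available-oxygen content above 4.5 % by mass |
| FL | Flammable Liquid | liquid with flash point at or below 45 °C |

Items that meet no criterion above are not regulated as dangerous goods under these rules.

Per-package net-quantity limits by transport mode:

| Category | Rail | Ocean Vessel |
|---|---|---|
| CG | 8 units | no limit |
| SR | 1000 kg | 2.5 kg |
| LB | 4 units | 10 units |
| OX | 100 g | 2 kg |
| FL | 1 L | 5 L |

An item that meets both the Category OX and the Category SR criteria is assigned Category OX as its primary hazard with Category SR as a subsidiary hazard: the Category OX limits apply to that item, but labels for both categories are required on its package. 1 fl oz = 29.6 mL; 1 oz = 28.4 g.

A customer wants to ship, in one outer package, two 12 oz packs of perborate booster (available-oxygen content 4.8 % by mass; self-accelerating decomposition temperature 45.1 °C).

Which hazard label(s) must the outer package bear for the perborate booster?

Category OX and SR

Perborate booster: available-oxygen content 4.8 % by mass > 4.5 % by mass → Category OX (Oxidizer).
With self-accelerating decomposition temperature 45.1 °C (< 75 °C), the perborate booster falls in Category SR.
By the precedence rule Category OX is primary and Category SR is subsidiary, and that rule requires both labels on the package.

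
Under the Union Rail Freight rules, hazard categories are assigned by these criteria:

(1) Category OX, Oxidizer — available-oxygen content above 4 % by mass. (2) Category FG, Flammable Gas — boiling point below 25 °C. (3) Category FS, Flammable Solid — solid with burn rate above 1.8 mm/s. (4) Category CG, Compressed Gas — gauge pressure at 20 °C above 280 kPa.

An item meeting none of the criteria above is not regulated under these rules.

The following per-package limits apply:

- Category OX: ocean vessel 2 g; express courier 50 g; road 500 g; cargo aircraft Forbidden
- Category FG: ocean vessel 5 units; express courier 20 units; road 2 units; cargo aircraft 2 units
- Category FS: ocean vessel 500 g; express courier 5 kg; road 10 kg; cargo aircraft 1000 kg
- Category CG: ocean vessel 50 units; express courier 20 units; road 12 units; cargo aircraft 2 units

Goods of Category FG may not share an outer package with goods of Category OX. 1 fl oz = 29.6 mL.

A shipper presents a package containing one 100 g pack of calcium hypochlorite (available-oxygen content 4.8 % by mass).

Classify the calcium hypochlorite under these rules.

Available-oxygen content 4.8 % by mass meets the Category OX criterion (Oxidizer), so the calcium hypochlorite is Category OX.

Category OX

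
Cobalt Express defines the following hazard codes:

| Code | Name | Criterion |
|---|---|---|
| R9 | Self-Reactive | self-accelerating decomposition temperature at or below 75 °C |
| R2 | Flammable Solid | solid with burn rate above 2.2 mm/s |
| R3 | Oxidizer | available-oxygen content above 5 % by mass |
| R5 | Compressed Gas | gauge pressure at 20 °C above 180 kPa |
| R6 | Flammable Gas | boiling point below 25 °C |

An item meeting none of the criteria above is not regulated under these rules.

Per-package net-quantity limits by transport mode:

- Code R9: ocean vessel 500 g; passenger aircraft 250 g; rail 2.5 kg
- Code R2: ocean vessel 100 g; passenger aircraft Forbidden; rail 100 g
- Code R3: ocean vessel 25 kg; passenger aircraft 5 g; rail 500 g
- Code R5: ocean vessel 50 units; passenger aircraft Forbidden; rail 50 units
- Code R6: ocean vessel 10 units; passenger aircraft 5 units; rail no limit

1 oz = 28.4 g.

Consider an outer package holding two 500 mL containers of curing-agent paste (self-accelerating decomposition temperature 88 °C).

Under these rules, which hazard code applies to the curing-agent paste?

Not regulated

self-accelerating decomposition temperature 88 °C is not below 75 °C, so Code R9 does not apply.
No criterion is met, so the item is not regulated.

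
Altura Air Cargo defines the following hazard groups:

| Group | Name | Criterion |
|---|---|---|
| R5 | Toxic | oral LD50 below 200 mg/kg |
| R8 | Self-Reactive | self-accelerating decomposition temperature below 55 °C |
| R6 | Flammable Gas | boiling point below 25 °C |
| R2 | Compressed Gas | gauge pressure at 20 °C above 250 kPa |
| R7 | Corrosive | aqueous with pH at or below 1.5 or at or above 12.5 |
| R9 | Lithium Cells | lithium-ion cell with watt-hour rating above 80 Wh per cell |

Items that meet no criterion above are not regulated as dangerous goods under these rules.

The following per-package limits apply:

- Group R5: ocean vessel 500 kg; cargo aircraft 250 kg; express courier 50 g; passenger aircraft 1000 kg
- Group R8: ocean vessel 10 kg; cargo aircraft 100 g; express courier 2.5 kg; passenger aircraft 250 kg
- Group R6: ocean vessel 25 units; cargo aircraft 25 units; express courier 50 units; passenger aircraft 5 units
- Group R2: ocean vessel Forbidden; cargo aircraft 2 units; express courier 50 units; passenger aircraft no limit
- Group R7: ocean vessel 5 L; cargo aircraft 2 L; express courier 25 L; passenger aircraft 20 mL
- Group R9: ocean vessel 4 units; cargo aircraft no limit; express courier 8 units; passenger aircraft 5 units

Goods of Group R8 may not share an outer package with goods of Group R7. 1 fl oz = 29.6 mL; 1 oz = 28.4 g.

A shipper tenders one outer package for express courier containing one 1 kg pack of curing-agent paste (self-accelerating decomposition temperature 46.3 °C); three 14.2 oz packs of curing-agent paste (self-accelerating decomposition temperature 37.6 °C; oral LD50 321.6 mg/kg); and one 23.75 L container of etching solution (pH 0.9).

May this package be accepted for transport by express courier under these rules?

With self-accelerating decomposition temperature 46.3 °C (< 55 °C), the curing-agent paste falls in Group R8.
The curing-agent paste has self-accelerating decomposition temperature 37.6 °C, which is < 55 °C, so it is Group R8 (Self-Reactive).
pH 0.9 meets the Group R7 criterion (Corrosive), so the etching solution is Group R7.
Total Group R8: 1 kg + (three 14.2 oz packs = 1209.84 g) = 2209.84 g.
That is within the Group R8 express courier limit of 2.5 kg.
Group R7 quantity: 23.75 L.
23.75 L is within the express courier limit of 25 L for Group R7.
Group R8 and Group R7 may not share an outer package.

No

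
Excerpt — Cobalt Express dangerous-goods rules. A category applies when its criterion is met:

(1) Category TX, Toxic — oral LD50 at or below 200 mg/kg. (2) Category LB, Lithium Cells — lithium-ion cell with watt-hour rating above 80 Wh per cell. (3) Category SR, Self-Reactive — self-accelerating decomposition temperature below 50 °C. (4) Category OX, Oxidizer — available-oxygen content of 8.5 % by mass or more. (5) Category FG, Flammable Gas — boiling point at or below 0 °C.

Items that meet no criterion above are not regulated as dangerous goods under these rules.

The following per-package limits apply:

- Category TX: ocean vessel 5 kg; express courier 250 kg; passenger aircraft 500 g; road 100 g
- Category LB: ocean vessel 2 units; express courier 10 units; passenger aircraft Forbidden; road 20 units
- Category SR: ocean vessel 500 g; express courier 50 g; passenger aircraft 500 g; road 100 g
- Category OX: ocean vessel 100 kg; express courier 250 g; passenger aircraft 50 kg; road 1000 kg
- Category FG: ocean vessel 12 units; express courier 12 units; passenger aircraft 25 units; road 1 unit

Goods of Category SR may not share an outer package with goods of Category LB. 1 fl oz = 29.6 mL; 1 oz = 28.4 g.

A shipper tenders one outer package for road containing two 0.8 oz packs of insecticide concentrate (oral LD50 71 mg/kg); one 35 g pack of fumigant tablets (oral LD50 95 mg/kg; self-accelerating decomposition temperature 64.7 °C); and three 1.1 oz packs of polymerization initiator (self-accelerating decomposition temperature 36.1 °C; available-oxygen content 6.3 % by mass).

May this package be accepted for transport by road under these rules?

Yes

Oral LD50 71 mg/kg meets the Category TX criterion (Toxic), so the insecticide concentrate is Category TX.
With oral LD50 95 mg/kg (≤ 200 mg/kg), the fumigant tablets fall in Category TX.
With self-accelerating decomposition temperature 36.1 °C (< 50 °C), the polymerization initiator falls in Category SR.
Category TX net quantity: (two 0.8 oz packs = 45.44 g) + 35 g = 80.44 g.
That is within the Category TX road limit of 100 g.
Category SR quantity: three 1.1 oz packs = 93.72 g.
93.72 g ≤ 100 g (road limit, Category SR) — within limit.
The segregation rule (Category SR with Category LB) does not apply to Category TX with Category SR.
Every hazard category is within its road limit and no segregation rule is violated.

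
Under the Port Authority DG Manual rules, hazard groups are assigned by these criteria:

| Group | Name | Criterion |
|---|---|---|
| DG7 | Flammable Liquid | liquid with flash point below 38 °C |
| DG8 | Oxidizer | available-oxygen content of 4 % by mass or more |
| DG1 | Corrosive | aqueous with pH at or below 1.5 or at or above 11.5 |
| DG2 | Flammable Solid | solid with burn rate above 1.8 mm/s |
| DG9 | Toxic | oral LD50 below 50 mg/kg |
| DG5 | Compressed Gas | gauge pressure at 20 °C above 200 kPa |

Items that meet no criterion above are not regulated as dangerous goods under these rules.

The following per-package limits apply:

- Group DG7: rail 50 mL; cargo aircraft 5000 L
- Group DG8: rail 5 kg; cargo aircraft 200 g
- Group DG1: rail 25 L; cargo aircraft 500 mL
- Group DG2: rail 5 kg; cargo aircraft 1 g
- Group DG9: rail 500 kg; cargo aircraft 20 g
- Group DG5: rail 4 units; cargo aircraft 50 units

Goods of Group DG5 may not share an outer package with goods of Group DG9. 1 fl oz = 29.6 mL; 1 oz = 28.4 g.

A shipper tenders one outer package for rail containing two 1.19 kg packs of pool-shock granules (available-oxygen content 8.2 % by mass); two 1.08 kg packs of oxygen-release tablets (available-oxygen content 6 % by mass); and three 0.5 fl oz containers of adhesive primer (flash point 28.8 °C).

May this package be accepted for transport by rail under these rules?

Yes

Available-oxygen content 8.2 % by mass meets the Group DG8 criterion (Oxidizer), so the pool-shock granules are Group DG8.
Oxygen-release tablets: available-oxygen content 6 % by mass ≥ 4 % by mass → Group DG8 (Oxidizer).
Adhesive primer: flash point 28.8 °C < 38 °C → Group DG7 (Flammable Liquid).
Total Group DG8: (two 1.19 kg packs = 2.38 kg) + (two 1.08 kg packs = 2.16 kg) = 4.54 kg.
4.54 kg ≤ 5 kg (rail limit, Group DG8) — within limit.
Group DG7 quantity: three 0.5 fl oz containers = 44.4 mL.
44.4 mL is within the rail limit of 50 mL for Group DG7.
The segregation rule (Group DG5 with Group DG9) does not apply to Group DG8 with Group DG7.
Every hazard group is within its rail limit and no segregation rule is violated.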